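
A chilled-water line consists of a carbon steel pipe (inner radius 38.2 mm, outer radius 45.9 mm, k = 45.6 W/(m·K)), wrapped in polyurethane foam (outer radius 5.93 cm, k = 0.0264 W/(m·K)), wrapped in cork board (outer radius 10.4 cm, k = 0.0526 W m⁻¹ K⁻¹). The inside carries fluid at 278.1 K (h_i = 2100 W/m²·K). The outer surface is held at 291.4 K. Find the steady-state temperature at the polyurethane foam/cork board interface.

T = 284.4 K

Series thermal resistances, inner to outer:
  R'_conv,in = 1/(2πr h) = 1/(2π·0.0382·2100) = 0.001984 m·K/W
  R'_carbon steel = ln(0.0459/0.0382)/(2πk) = 0.1836/(2π·45.6) = 6.409×10^-4 m·K/W
  R'_polyurethane foam = ln(0.0593/0.0459)/(2πk) = 0.2561/(2π·0.0264) = 1.544 m·K/W
  R'_cork board = ln(0.104/0.0593)/(2πk) = 0.5618/(2π·0.0526) = 1.700 m·K/W
ΣR = 0.001984 + 6.409×10^-4 + 1.544 + 1.700 = 3.247 m·K/W
Q' = ΔT/ΣR = (278.1 K − 291.4 K)/3.247 = -4.096 W/m
From the inner boundary to the polyurethane foam/cork board interface, ΣR_partial = 1.547 m·K/W.
T_interface = T_in − Q'·ΣR_partial = 278.1 K − (-4.096)(1.547) = 284.4 K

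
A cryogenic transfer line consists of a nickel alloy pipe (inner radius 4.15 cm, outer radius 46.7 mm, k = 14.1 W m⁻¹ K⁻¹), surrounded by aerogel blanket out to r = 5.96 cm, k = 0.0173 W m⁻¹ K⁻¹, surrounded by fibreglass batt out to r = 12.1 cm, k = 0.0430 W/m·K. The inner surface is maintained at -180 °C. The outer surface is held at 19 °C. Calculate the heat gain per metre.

Q' = 40.9 W/m

Resistance network (inner→outer):
  R'_nickel alloy = ln(0.0467/0.0415)/(2πk) = 0.1181/(2π·14.1) = 0.001333 m·K/W
  R'_aerogel blanket = ln(0.0596/0.0467)/(2πk) = 0.2439/(2π·0.0173) = 2.244 m·K/W
  R'_fibreglass batt = ln(0.121/0.0596)/(2πk) = 0.7081/(2π·0.0430) = 2.621 m·K/W
ΣR = 0.001333 + 2.244 + 2.621 = 4.866 m·K/W
Q' = ΔT/ΣR = (-180 °C − 19 °C)/4.866 = -40.9 W/m
(Negative Q' ⇒ heat flows inward; heat gain = 40.9 W/m.)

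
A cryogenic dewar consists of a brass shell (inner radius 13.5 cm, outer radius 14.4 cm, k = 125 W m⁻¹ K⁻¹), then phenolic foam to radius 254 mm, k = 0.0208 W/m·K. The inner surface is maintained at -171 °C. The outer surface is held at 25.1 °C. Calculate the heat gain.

Q = 17.0 W

Series thermal resistances, inner to outer:
  R_brass = (1/0.135 − 1/0.144)/(4πk) = 0.4630/(4π·125) = 2.947×10^-4 K/W
  R_phenolic foam = (1/0.144 − 1/0.254)/(4πk) = 3.007/(4π·0.0208) = 11.51 K/W
ΣR = 2.947×10^-4 + 11.51 = 11.51 K/W
Q = ΔT/ΣR = (-171 °C − 25.1 °C)/11.51 = -17.0 W
(Negative Q ⇒ heat flows inward; heat gain = 17.0 W.)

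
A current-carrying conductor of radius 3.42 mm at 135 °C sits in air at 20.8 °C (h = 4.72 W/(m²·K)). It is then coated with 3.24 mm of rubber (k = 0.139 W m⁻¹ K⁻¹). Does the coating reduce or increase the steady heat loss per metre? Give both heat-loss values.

Critical radius for a cylinder: r_cr = k/h = 0.0294 m = 2.94 cm.
Outer radius after coating: r₂ = 0.00342 + 0.00324 = 0.00666 m.
Since r₁ < r_cr and r₂ ≤ r_cr, the coating moves toward the maximum at r_cr — heat loss rises.
Bare: R = 1/(2πr₁h) = 9.859 m·K/W; Q = 114.2/9.859 = 11.6 W/m.
Coated: R = R_cond + R_conv = 5.826 m·K/W; Q = 114.2/5.826 = 19.6 W/m.

increases: 11.6 → 19.6 W/m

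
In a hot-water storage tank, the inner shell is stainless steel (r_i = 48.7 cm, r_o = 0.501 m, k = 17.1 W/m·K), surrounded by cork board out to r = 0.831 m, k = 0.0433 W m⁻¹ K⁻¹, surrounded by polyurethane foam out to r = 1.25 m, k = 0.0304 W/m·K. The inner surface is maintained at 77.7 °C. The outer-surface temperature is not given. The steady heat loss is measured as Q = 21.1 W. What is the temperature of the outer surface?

T_out = 24.7 °C

Sum the resistances:
  R_stainless steel = (1/0.487 − 1/0.501)/(4πk) = 0.05738/(4π·17.1) = 2.670×10^-4 K/W
  R_cork board = (1/0.501 − 1/0.831)/(4πk) = 0.7926/(4π·0.0433) = 1.457 K/W
  R_polyurethane foam = (1/0.831 − 1/1.25)/(4πk) = 0.4034/(4π·0.0304) = 1.056 K/W
ΣR = 2.513 K/W
ΔT = Q·ΣR = 21.1 × 2.513 = 53.02 K
Heat flows outward, so T_out = T_in − ΔT = 77.7 − 53.02 = 24.7 °C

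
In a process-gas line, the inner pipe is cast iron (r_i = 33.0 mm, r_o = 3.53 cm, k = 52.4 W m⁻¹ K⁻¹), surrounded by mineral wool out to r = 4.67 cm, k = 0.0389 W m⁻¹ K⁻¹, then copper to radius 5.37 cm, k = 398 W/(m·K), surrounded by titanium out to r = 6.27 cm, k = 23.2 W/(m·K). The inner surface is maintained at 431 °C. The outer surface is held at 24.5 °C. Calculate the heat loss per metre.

Resistance network (inner→outer):
  R'_cast iron = ln(0.0353/0.0330)/(2πk) = 0.06738/(2π·52.4) = 2.046×10^-4 m·K/W
  R'_mineral wool = ln(0.0467/0.0353)/(2πk) = 0.2799/(2π·0.0389) = 1.145 m·K/W
  R'_copper = ln(0.0537/0.0467)/(2πk) = 0.1397/(2π·398) = 5.585×10^-5 m·K/W
  R'_titanium = ln(0.0627/0.0537)/(2πk) = 0.1549/(2π·23.2) = 0.001063 m·K/W
ΣR = 2.046×10^-4 + 1.145 + 5.585×10^-5 + 0.001063 = 1.146 m·K/W
Q' = ΔT/ΣR = (431 °C − 24.5 °C)/1.146 = 355 W/m

Q' = 355 W/m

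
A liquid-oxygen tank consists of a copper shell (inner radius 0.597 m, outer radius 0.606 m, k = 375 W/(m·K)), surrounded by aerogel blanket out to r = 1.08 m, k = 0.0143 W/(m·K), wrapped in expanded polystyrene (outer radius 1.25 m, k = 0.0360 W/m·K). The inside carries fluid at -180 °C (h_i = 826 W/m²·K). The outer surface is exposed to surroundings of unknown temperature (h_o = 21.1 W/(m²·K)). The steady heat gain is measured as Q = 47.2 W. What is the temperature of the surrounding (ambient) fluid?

Series resistances:
  R_conv,in = 1/(4πr²h) = 1/(4π·0.597²·826) = 2.703×10^-4 K/W
  R_copper = (1/0.597 − 1/0.606)/(4πk) = 0.02488/(4π·375) = 5.279×10^-6 K/W
  R_aerogel blanket = (1/0.606 − 1/1.08)/(4πk) = 0.7242/(4π·0.0143) = 4.030 K/W
  R_expanded polystyrene = (1/1.08 − 1/1.25)/(4πk) = 0.1259/(4π·0.0360) = 0.2784 K/W
  R_conv,out = 1/(4πr²h) = 1/(4π·1.25²·21.1) = 0.002414 K/W
ΣR = 4.311 K/W
ΔT = Q·ΣR = 47.2 × 4.311 = 203.5 K
Heat flows inward, so T_out = T_in + ΔT = -180 + 203.5 = 23.5 °C

T_out = 23.5 °C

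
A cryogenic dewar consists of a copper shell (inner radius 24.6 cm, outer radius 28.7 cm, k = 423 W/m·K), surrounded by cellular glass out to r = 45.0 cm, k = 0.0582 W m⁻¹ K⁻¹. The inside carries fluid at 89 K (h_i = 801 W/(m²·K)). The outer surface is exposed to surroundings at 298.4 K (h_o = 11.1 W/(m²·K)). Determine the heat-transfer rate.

Q = 119 W

Resistance network (inner→outer):
  R_conv,in = 1/(4πr²h) = 1/(4π·0.246²·801) = 0.001642 K/W
  R_copper = (1/0.246 − 1/0.287)/(4πk) = 0.5807/(4π·423) = 1.092×10^-4 K/W
  R_cellular glass = (1/0.287 − 1/0.450)/(4πk) = 1.262/(4π·0.0582) = 1.726 K/W
  R_conv,out = 1/(4πr²h) = 1/(4π·0.450²·11.1) = 0.03540 K/W
ΣR = 0.001642 + 1.092×10^-4 + 1.726 + 0.03540 = 1.763 K/W
Q = ΔT/ΣR = (89 K − 298.4 K)/1.763 = -119 W
(Negative Q ⇒ heat flows inward; heat gain = 119 W.)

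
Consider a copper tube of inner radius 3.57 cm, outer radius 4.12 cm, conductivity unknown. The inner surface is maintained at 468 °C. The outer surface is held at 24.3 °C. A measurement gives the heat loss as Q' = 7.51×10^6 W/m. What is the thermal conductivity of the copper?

k = 386 W/m·K

ΣR = ΔT/Q' = |468 − 24.3|/7.51×10^6 = 5.908×10^-5 m·K/W
ln(r₂/r₁)/(2πk) = 5.908×10^-5 ⇒ k = 0.1433/(2π·5.908×10^-5) = 386 W/m·K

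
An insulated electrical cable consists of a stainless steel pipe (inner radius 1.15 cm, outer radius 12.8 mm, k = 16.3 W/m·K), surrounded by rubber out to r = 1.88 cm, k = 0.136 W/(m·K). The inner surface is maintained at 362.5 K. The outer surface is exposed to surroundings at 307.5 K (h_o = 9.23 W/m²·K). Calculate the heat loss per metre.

Q' = 40.2 W/m

Treat each layer as a resistance in series:
  R'_stainless steel = ln(0.0128/0.0115)/(2πk) = 0.1071/(2π·16.3) = 0.001046 m·K/W
  R'_rubber = ln(0.0188/0.0128)/(2πk) = 0.3844/(2π·0.136) = 0.4499 m·K/W
  R'_conv,out = 1/(2πr h) = 1/(2π·0.0188·9.23) = 0.9172 m·K/W
ΣR = 0.001046 + 0.4499 + 0.9172 = 1.368 m·K/W
Q' = ΔT/ΣR = (362.5 K − 307.5 K)/1.368 = 40.2 W/m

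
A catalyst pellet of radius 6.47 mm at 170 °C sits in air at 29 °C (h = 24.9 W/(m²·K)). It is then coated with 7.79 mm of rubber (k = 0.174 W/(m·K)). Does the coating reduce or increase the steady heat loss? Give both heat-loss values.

Critical radius for a sphere: r_cr = 2k/h = 0.0140 m = 1.40 cm.
Outer radius after coating: r₂ = 0.00647 + 0.00779 = 0.01426 m.
r₁ < r_cr < r₂: heat loss rises to a maximum at r_cr then falls. Whether the coating helps depends on whether Q(r₂) has dropped back below Q(r₁).
Bare: R = 1/(4πr₁²h) = 76.35 K/W; Q = 141/76.35 = 1.85 W.
Coated: R = R_cond + R_conv = 54.33 K/W; Q = 141/54.33 = 2.60 W.

increases: 1.85 → 2.60 W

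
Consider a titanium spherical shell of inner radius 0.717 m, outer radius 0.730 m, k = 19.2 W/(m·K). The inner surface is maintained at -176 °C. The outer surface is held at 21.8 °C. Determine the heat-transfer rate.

Q = 1920 kW

Q = 4πk·ΔT/(1/r₁ − 1/r₂) = 4π × 19.2 × 197.8 / (1/0.717 − 1/0.730) = 1.92×10^6 W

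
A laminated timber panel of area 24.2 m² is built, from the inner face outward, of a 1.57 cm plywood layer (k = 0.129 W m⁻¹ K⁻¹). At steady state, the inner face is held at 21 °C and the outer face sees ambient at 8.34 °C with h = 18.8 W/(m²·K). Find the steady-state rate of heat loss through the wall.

Q = 1750 W

Series thermal resistances, inner to outer:
  R_plywood = L/(kA) = 0.0157/(0.129·24.2) = 0.005029 K/W
  R_conv,out = 1/(hA) = 1/(18.8·24.2) = 0.002198 K/W
ΣR = 0.005029 + 0.002198 = 0.007227 K/W
Q = ΔT/ΣR = (21 °C − 8.34 °C)/0.007227 = 1750 W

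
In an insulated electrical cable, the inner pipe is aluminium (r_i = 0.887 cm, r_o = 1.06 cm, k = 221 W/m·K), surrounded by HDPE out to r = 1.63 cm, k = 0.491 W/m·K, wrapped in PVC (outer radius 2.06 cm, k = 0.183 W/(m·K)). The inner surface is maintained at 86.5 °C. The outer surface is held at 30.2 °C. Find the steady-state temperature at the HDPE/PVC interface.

Series thermal resistances, inner to outer:
  R'_aluminium = ln(0.0106/0.00887)/(2πk) = 0.1782/(2π·221) = 1.283×10^-4 m·K/W
  R'_HDPE = ln(0.0163/0.0106)/(2πk) = 0.4303/(2π·0.491) = 0.1395 m·K/W
  R'_PVC = ln(0.0206/0.0163)/(2πk) = 0.2341/(2π·0.183) = 0.2036 m·K/W
ΣR = 1.283×10^-4 + 0.1395 + 0.2036 = 0.3432 m·K/W
Q' = ΔT/ΣR = (86.5 °C − 30.2 °C)/0.3432 = 164.0 W/m
From the inner boundary to the HDPE/PVC interface, ΣR_partial = 0.1396 m·K/W.
T_interface = T_in − Q'·ΣR_partial = 86.5 °C − (164.0)(0.1396) = 63.6 °C

T = 63.6 °C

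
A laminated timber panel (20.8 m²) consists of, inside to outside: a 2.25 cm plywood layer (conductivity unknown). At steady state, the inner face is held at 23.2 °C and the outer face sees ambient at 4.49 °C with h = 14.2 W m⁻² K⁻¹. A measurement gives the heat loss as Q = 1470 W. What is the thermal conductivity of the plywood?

k = 0.116 W/m·K

ΣR = ΔT/Q = |23.2 − 4.49|/1470 = 0.01273 K/W
Known resistances:
  R_conv,out = 1/(hA) = 1/(14.2·20.8) = 0.003386 K/W
R_plywood = ΣR − ΣR_known = 0.01273 − 0.003386 = 0.009344 K/W
L/(kA) = 0.009344 ⇒ k = 0.0225/(0.009344·20.8) = 0.116 W/m·K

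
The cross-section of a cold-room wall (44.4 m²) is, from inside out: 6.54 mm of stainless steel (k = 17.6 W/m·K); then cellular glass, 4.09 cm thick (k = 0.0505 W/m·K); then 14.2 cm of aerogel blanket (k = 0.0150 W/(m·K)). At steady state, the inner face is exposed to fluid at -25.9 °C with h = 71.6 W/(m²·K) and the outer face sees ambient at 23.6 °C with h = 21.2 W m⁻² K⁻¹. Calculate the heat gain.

Q = 213 W

Resistance network (inner→outer):
  R_conv,in = 1/(hA) = 1/(71.6·44.4) = 3.146×10^-4 K/W
  R_stainless steel = L/(kA) = 0.00654/(17.6·44.4) = 8.369×10^-6 K/W
  R_cellular glass = L/(kA) = 0.0409/(0.0505·44.4) = 0.01824 K/W
  R_aerogel blanket = L/(kA) = 0.142/(0.0150·44.4) = 0.2132 K/W
  R_conv,out = 1/(hA) = 1/(21.2·44.4) = 0.001062 K/W
ΣR = 3.146×10^-4 + 8.369×10^-6 + 0.01824 + 0.2132 + 0.001062 = 0.2328 K/W
Q = ΔT/ΣR = (-25.9 °C − 23.6 °C)/0.2328 = -213 W
(Negative Q ⇒ heat flows inward; heat gain = 213 W.)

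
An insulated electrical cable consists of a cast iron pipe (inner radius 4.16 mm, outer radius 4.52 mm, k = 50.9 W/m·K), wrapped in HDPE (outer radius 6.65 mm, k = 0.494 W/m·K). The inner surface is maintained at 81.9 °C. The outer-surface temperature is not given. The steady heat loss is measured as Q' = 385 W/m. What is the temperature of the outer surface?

T_out = 33.9 °C

Series resistances:
  R'_cast iron = ln(0.00452/0.00416)/(2πk) = 0.08300/(2π·50.9) = 2.595×10^-4 m·K/W
  R'_HDPE = ln(0.00665/0.00452)/(2πk) = 0.3861/(2π·0.494) = 0.1244 m·K/W
ΣR = 0.1247 m·K/W
ΔT = Q'·ΣR = 385 × 0.1247 = 48.01 K
Heat flows outward, so T_out = T_in − ΔT = 81.9 − 48.01 = 33.9 °C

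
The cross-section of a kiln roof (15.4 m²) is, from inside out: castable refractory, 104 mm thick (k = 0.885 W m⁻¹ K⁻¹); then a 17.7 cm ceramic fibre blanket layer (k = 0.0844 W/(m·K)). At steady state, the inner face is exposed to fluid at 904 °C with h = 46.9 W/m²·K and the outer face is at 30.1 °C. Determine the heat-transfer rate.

Q = 6.02 kW

Series thermal resistances, inner to outer:
  R_conv,in = 1/(hA) = 1/(46.9·15.4) = 0.001385 K/W
  R_castable refractory = L/(kA) = 0.104/(0.885·15.4) = 0.007631 K/W
  R_ceramic fibre blanket = L/(kA) = 0.177/(0.0844·15.4) = 0.1362 K/W
ΣR = 0.001385 + 0.007631 + 0.1362 = 0.1452 K/W
Q = ΔT/ΣR = (904 °C − 30.1 °C)/0.1452 = 6020 W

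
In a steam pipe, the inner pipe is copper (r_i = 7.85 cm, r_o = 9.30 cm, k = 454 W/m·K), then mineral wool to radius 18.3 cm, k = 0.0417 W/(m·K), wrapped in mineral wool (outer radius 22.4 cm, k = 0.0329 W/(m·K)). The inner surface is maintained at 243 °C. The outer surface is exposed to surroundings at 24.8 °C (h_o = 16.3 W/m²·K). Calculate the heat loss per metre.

Q' = 60.5 W/m

Resistance network (inner→outer):
  R'_copper = ln(0.0930/0.0785)/(2πk) = 0.1695/(2π·454) = 5.942×10^-5 m·K/W
  R'_mineral wool = ln(0.183/0.0930)/(2πk) = 0.6769/(2π·0.0417) = 2.583 m·K/W
  R'_mineral wool = ln(0.224/0.183)/(2πk) = 0.2022/(2π·0.0329) = 0.9780 m·K/W
  R'_conv,out = 1/(2πr h) = 1/(2π·0.224·16.3) = 0.04359 m·K/W
ΣR = 5.942×10^-5 + 2.583 + 0.9780 + 0.04359 = 3.605 m·K/W
Q' = ΔT/ΣR = (243 °C − 24.8 °C)/3.605 = 60.5 W/m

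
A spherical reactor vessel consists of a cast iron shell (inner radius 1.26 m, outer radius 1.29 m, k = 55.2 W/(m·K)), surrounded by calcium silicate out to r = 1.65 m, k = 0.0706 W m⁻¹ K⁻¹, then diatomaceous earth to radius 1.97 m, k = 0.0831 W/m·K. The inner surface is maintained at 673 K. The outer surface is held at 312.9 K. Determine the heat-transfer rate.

Q = 1260 W

Series thermal resistances, inner to outer:
  R_cast iron = (1/1.26 − 1/1.29)/(4πk) = 0.01846/(4π·55.2) = 2.661×10^-5 K/W
  R_calcium silicate = (1/1.29 − 1/1.65)/(4πk) = 0.1691/(4π·0.0706) = 0.1906 K/W
  R_diatomaceous earth = (1/1.65 − 1/1.97)/(4πk) = 0.09845/(4π·0.0831) = 0.09427 K/W
ΣR = 2.661×10^-5 + 0.1906 + 0.09427 = 0.2849 K/W
Q = ΔT/ΣR = (673 K − 312.9 K)/0.2849 = 1260 W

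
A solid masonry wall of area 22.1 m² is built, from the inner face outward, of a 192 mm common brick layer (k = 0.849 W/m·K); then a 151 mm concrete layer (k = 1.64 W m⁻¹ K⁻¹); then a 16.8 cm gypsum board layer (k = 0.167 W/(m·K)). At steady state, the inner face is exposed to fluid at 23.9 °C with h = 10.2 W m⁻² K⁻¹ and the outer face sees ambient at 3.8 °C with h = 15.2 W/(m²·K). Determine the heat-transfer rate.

Q = 299 W

Resistance network (inner→outer):
  R_conv,in = 1/(hA) = 1/(10.2·22.1) = 0.004436 K/W
  R_common brick = L/(kA) = 0.192/(0.849·22.1) = 0.01023 K/W
  R_concrete = L/(kA) = 0.151/(1.64·22.1) = 0.004166 K/W
  R_gypsum board = L/(kA) = 0.168/(0.167·22.1) = 0.04552 K/W
  R_conv,out = 1/(hA) = 1/(15.2·22.1) = 0.002977 K/W
ΣR = 0.004436 + 0.01023 + 0.004166 + 0.04552 + 0.002977 = 0.06733 K/W
Q = ΔT/ΣR = (23.9 °C − 3.8 °C)/0.06733 = 299 W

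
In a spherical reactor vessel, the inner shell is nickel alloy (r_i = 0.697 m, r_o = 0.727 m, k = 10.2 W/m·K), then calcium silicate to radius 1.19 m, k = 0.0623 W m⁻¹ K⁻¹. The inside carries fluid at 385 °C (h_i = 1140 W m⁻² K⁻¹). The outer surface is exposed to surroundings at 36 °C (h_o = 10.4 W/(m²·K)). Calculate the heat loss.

Series thermal resistances, inner to outer:
  R_conv,in = 1/(4πr²h) = 1/(4π·0.697²·1140) = 1.437×10^-4 K/W
  R_nickel alloy = (1/0.697 − 1/0.727)/(4πk) = 0.05920/(4π·10.2) = 4.619×10^-4 K/W
  R_calcium silicate = (1/0.727 − 1/1.19)/(4πk) = 0.5352/(4π·0.0623) = 0.6836 K/W
  R_conv,out = 1/(4πr²h) = 1/(4π·1.19²·10.4) = 0.005403 K/W
ΣR = 1.437×10^-4 + 4.619×10^-4 + 0.6836 + 0.005403 = 0.6896 K/W
Q = ΔT/ΣR = (385 °C − 36 °C)/0.6896 = 506 W

Q = 506 W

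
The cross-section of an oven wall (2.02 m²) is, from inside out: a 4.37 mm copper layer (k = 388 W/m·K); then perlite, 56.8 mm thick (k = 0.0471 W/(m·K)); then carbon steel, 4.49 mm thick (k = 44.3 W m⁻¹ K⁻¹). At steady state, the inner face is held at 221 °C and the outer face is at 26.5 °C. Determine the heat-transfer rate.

Q = 326 W

Resistance network (inner→outer):
  R_copper = L/(kA) = 0.00437/(388·2.02) = 5.576×10^-6 K/W
  R_perlite = L/(kA) = 0.0568/(0.0471·2.02) = 0.5970 K/W
  R_carbon steel = L/(kA) = 0.00449/(44.3·2.02) = 5.018×10^-5 K/W
ΣR = 5.576×10^-6 + 0.5970 + 5.018×10^-5 = 0.5971 K/W
Q = ΔT/ΣR = (221 °C − 26.5 °C)/0.5971 = 326 W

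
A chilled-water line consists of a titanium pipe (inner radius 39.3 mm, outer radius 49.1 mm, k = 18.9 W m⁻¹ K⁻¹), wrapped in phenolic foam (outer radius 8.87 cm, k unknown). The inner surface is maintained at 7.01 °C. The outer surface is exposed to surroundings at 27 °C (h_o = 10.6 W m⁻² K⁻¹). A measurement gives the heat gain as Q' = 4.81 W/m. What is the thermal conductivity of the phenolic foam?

k = 0.0236 W/m·K

ΣR = ΔT/Q' = |7.01 − 27|/4.81 = 4.156 m·K/W
Known resistances:
  R'_titanium = ln(0.0491/0.0393)/(2πk) = 0.2226/(2π·18.9) = 0.001875 m·K/W
  R'_conv,out = 1/(2πr h) = 1/(2π·0.0887·10.6) = 0.1693 m·K/W
R_phenolic foam = ΣR − ΣR_known = 4.156 − 0.1712 = 3.985 m·K/W
ln(r₂/r₁)/(2πk) = 3.985 ⇒ k = 0.5914/(2π·3.985) = 0.0236 W/m·K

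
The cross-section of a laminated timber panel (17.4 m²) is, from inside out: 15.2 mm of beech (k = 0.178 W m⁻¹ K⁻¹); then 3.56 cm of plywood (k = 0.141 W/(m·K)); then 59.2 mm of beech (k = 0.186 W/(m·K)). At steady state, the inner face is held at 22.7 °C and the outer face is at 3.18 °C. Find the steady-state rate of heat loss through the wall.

Treat each layer as a resistance in series:
  R_beech = L/(kA) = 0.0152/(0.178·17.4) = 0.004908 K/W
  R_plywood = L/(kA) = 0.0356/(0.141·17.4) = 0.01451 K/W
  R_beech = L/(kA) = 0.0592/(0.186·17.4) = 0.01829 K/W
ΣR = 0.004908 + 0.01451 + 0.01829 = 0.03771 K/W
Q = ΔT/ΣR = (22.7 °C − 3.18 °C)/0.03771 = 518 W

Q = 518 W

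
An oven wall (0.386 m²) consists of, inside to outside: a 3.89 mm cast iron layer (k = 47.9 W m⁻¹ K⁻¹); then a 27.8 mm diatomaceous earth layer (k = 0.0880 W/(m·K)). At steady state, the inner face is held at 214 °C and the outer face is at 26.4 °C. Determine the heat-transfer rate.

Q = 229 W

Series thermal resistances, inner to outer:
  R_cast iron = L/(kA) = 0.00389/(47.9·0.386) = 2.104×10^-4 K/W
  R_diatomaceous earth = L/(kA) = 0.0278/(0.0880·0.386) = 0.8184 K/W
ΣR = 2.104×10^-4 + 0.8184 = 0.8186 K/W
Q = ΔT/ΣR = (214 °C − 26.4 °C)/0.8186 = 229 W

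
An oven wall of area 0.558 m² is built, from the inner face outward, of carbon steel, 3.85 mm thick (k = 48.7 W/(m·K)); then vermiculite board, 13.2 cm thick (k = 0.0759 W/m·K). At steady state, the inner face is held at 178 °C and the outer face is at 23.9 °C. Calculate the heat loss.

Q = 49.4 W

Series thermal resistances, inner to outer:
  R_carbon steel = L/(kA) = 0.00385/(48.7·0.558) = 1.417×10^-4 K/W
  R_vermiculite board = L/(kA) = 0.132/(0.0759·0.558) = 3.117 K/W
ΣR = 1.417×10^-4 + 3.117 = 3.117 K/W
Q = ΔT/ΣR = (178 °C − 23.9 °C)/3.117 = 49.4 W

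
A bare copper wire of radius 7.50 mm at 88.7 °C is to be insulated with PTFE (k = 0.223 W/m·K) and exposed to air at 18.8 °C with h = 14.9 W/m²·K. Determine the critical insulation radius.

r_cr = 1.50 cm

For a cylinder, r_cr = k_ins/h = 0.223/14.9 = 0.0150 m = 1.50 cm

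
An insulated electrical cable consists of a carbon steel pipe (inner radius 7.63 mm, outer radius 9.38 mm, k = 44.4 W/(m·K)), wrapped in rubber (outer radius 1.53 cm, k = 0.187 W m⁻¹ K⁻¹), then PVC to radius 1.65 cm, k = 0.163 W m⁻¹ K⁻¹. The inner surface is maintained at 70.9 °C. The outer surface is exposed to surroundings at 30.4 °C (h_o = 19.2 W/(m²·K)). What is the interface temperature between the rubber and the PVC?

Series thermal resistances, inner to outer:
  R'_carbon steel = ln(0.00938/0.00763)/(2πk) = 0.2065/(2π·44.4) = 7.402×10^-4 m·K/W
  R'_rubber = ln(0.0153/0.00938)/(2πk) = 0.4893/(2π·0.187) = 0.4164 m·K/W
  R'_PVC = ln(0.0165/0.0153)/(2πk) = 0.07551/(2π·0.163) = 0.07373 m·K/W
  R'_conv,out = 1/(2πr h) = 1/(2π·0.0165·19.2) = 0.5024 m·K/W
ΣR = 7.402×10^-4 + 0.4164 + 0.07373 + 0.5024 = 0.9933 m·K/W
Q' = ΔT/ΣR = (70.9 °C − 30.4 °C)/0.9933 = 40.77 W/m
From the inner boundary to the rubber/PVC interface, ΣR_partial = 0.4171 m·K/W.
T_interface = T_in − Q'·ΣR_partial = 70.9 °C − (40.77)(0.4171) = 53.9 °C

T = 53.9 °C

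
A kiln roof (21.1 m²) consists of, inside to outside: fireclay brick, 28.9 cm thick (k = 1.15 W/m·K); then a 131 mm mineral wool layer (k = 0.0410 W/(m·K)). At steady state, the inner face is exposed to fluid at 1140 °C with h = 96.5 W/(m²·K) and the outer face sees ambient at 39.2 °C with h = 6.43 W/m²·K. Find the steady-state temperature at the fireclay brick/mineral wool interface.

T = 1060 °C

Series thermal resistances, inner to outer:
  R_conv,in = 1/(hA) = 1/(96.5·21.1) = 4.911×10^-4 K/W
  R_fireclay brick = L/(kA) = 0.289/(1.15·21.1) = 0.01191 K/W
  R_mineral wool = L/(kA) = 0.131/(0.0410·21.1) = 0.1514 K/W
  R_conv,out = 1/(hA) = 1/(6.43·21.1) = 0.007371 K/W
ΣR = 4.911×10^-4 + 0.01191 + 0.1514 + 0.007371 = 0.1712 K/W
Q = ΔT/ΣR = (1140 °C − 39.2 °C)/0.1712 = 6430 W
From the inner boundary to the fireclay brick/mineral wool interface, ΣR_partial = 0.01240 K/W.
T_interface = T_in − Q·ΣR_partial = 1140 °C − (6430)(0.01240) = 1060 °C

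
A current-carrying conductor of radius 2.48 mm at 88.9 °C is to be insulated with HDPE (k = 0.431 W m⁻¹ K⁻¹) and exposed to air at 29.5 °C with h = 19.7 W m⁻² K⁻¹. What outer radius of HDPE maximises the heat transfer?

r_cr = 2.19 cm

For a cylinder, r_cr = k_ins/h = 0.431/19.7 = 0.0219 m = 2.19 cm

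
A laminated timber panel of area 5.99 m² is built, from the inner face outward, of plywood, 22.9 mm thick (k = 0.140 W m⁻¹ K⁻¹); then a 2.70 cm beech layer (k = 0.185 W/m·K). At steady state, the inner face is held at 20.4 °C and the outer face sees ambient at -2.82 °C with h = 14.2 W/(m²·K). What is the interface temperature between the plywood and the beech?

T = 10.4 °C

Resistance network (inner→outer):
  R_plywood = L/(kA) = 0.0229/(0.140·5.99) = 0.02731 K/W
  R_beech = L/(kA) = 0.0270/(0.185·5.99) = 0.02436 K/W
  R_conv,out = 1/(hA) = 1/(14.2·5.99) = 0.01176 K/W
ΣR = 0.02731 + 0.02436 + 0.01176 = 0.06343 K/W
Q = ΔT/ΣR = (20.4 °C − -2.82 °C)/0.06343 = 366.1 W
From the inner boundary to the plywood/beech interface, ΣR_partial = 0.02731 K/W.
T_interface = T_in − Q·ΣR_partial = 20.4 °C − (366.1)(0.02731) = 10.4 °C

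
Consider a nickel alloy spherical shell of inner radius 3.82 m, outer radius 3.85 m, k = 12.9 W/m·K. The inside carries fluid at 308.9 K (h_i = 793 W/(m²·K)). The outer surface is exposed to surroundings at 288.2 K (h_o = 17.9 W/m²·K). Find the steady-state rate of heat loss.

Q = 64800 W

Resistance network (inner→outer):
  R_conv,in = 1/(4πr²h) = 1/(4π·3.82²·793) = 6.877×10^-6 K/W
  R_nickel alloy = (1/3.82 − 1/3.85)/(4πk) = 0.002040/(4π·12.9) = 1.258×10^-5 K/W
  R_conv,out = 1/(4πr²h) = 1/(4π·3.85²·17.9) = 2.999×10^-4 K/W
ΣR = 6.877×10^-6 + 1.258×10^-5 + 2.999×10^-4 = 3.194×10^-4 K/W
Q = ΔT/ΣR = (308.9 K − 288.2 K)/3.194×10^-4 = 64800 W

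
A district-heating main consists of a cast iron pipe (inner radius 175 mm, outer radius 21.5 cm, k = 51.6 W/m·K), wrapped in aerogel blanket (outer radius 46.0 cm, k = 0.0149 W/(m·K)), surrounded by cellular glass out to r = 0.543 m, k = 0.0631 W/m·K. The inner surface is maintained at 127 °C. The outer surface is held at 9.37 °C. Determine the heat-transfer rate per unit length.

Treat each layer as a resistance in series:
  R'_cast iron = ln(0.215/0.175)/(2πk) = 0.2059/(2π·51.6) = 6.349×10^-4 m·K/W
  R'_aerogel blanket = ln(0.460/0.215)/(2πk) = 0.7606/(2π·0.0149) = 8.124 m·K/W
  R'_cellular glass = ln(0.543/0.460)/(2πk) = 0.1659/(2π·0.0631) = 0.4184 m·K/W
ΣR = 6.349×10^-4 + 8.124 + 0.4184 = 8.543 m·K/W
Q' = ΔT/ΣR = (127 °C − 9.37 °C)/8.543 = 13.8 W/m

Q' = 13.8 W/m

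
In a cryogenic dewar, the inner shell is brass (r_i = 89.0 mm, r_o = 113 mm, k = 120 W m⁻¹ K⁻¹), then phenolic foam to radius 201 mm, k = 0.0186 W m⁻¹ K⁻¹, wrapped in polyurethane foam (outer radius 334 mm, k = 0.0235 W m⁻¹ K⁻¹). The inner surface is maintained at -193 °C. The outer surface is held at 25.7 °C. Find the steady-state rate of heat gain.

Q = 9.39 W

Treat each layer as a resistance in series:
  R_brass = (1/0.0890 − 1/0.113)/(4πk) = 2.386/(4π·120) = 0.001583 K/W
  R_phenolic foam = (1/0.113 − 1/0.201)/(4πk) = 3.874/(4π·0.0186) = 16.58 K/W
  R_polyurethane foam = (1/0.201 − 1/0.334)/(4πk) = 1.981/(4π·0.0235) = 6.709 K/W
ΣR = 0.001583 + 16.58 + 6.709 = 23.29 K/W
Q = ΔT/ΣR = (-193 °C − 25.7 °C)/23.29 = -9.39 W
(Negative Q ⇒ heat flows inward; heat gain = 9.39 W.)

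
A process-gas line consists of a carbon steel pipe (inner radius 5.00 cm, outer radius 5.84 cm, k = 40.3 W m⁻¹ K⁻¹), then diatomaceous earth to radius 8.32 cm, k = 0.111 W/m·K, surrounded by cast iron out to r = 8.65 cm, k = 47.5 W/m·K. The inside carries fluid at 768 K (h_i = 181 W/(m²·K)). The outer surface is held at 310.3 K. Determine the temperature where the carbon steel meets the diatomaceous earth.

T = 752 K

Treat each layer as a resistance in series:
  R'_conv,in = 1/(2πr h) = 1/(2π·0.0500·181) = 0.01759 m·K/W
  R'_carbon steel = ln(0.0584/0.0500)/(2πk) = 0.1553/(2π·40.3) = 6.133×10^-4 m·K/W
  R'_diatomaceous earth = ln(0.0832/0.0584)/(2πk) = 0.3539/(2π·0.111) = 0.5075 m·K/W
  R'_cast iron = ln(0.0865/0.0832)/(2πk) = 0.03890/(2π·47.5) = 1.303×10^-4 m·K/W
ΣR = 0.01759 + 6.133×10^-4 + 0.5075 + 1.303×10^-4 = 0.5258 m·K/W
Q' = ΔT/ΣR = (768 K − 310.3 K)/0.5258 = 870.5 W/m
From the inner boundary to the carbon steel/diatomaceous earth interface, ΣR_partial = 0.01820 m·K/W.
T_interface = T_in − Q'·ΣR_partial = 768 K − (870.5)(0.01820) = 752 K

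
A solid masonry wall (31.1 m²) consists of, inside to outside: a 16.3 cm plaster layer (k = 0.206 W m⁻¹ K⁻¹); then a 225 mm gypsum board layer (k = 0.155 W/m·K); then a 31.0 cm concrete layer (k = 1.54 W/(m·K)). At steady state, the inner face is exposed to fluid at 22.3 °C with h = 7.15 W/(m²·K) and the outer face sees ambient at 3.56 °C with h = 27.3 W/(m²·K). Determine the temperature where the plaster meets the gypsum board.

T = 15.6 °C

Treat each layer as a resistance in series:
  R_conv,in = 1/(hA) = 1/(7.15·31.1) = 0.004497 K/W
  R_plaster = L/(kA) = 0.163/(0.206·31.1) = 0.02544 K/W
  R_gypsum board = L/(kA) = 0.225/(0.155·31.1) = 0.04668 K/W
  R_concrete = L/(kA) = 0.310/(1.54·31.1) = 0.006473 K/W
  R_conv,out = 1/(hA) = 1/(27.3·31.1) = 0.001178 K/W
ΣR = 0.004497 + 0.02544 + 0.04668 + 0.006473 + 0.001178 = 0.08427 K/W
Q = ΔT/ΣR = (22.3 °C − 3.56 °C)/0.08427 = 222.4 W
From the inner boundary to the plaster/gypsum board interface, ΣR_partial = 0.02994 K/W.
T_interface = T_in − Q·ΣR_partial = 22.3 °C − (222.4)(0.02994) = 15.6 °C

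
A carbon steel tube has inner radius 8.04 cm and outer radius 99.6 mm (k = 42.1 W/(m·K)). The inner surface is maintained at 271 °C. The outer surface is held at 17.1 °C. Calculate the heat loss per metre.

Q' = 2πk·ΔT/ln(r₂/r₁) = 2π × 42.1 × 253.9 / ln(0.0996/0.0804) = 3.14×10^5 W/m

Q' = 3.14×10^5 W/m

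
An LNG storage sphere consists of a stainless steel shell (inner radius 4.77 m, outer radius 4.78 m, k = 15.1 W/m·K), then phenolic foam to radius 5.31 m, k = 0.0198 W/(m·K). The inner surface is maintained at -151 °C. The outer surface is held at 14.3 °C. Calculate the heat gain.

Q = 1970 W

Treat each layer as a resistance in series:
  R_stainless steel = (1/4.77 − 1/4.78)/(4πk) = 4.386×10^-4/(4π·15.1) = 2.311×10^-6 K/W
  R_phenolic foam = (1/4.78 − 1/5.31)/(4πk) = 0.02088/(4π·0.0198) = 0.08392 K/W
ΣR = 2.311×10^-6 + 0.08392 = 0.08392 K/W
Q = ΔT/ΣR = (-151 °C − 14.3 °C)/0.08392 = -1970 W
(Negative Q ⇒ heat flows inward; heat gain = 1970 W.)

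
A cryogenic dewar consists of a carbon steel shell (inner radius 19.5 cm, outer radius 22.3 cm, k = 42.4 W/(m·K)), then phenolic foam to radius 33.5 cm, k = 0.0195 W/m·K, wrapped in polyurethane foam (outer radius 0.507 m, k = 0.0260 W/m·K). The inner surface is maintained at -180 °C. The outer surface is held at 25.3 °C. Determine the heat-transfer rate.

Resistance network (inner→outer):
  R_carbon steel = (1/0.195 − 1/0.223)/(4πk) = 0.6439/(4π·42.4) = 0.001208 K/W
  R_phenolic foam = (1/0.223 − 1/0.335)/(4πk) = 1.499/(4π·0.0195) = 6.118 K/W
  R_polyurethane foam = (1/0.335 − 1/0.507)/(4πk) = 1.013/(4π·0.0260) = 3.100 K/W
ΣR = 0.001208 + 6.118 + 3.100 = 9.219 K/W
Q = ΔT/ΣR = (-180 °C − 25.3 °C)/9.219 = -22.3 W
(Negative Q ⇒ heat flows inward; heat gain = 22.3 W.)

Q = 22.3 W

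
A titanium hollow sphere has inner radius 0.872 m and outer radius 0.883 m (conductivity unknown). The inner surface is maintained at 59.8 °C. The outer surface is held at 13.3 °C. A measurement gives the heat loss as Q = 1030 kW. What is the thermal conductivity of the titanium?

k = 25.2 W/m·K

ΣR = ΔT/Q = |59.8 − 13.3|/1.03×10^6 = 4.515×10^-5 K/W
(1/r₁−1/r₂)/(4πk) = 4.515×10^-5 ⇒ k = 0.01429/(4π·4.515×10^-5) = 25.2 W/m·K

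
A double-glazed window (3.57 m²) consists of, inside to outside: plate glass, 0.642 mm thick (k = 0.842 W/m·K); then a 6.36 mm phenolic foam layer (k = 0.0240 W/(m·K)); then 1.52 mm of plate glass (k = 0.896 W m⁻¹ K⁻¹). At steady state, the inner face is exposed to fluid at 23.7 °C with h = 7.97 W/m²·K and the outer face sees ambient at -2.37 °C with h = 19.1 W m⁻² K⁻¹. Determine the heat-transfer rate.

Resistance network (inner→outer):
  R_conv,in = 1/(hA) = 1/(7.97·3.57) = 0.03515 K/W
  R_plate glass = L/(kA) = 6.42×10^-4/(0.842·3.57) = 2.136×10^-4 K/W
  R_phenolic foam = L/(kA) = 0.00636/(0.0240·3.57) = 0.07423 K/W
  R_plate glass = L/(kA) = 0.00152/(0.896·3.57) = 4.752×10^-4 K/W
  R_conv,out = 1/(hA) = 1/(19.1·3.57) = 0.01467 K/W
ΣR = 0.03515 + 2.136×10^-4 + 0.07423 + 4.752×10^-4 + 0.01467 = 0.1247 K/W
Q = ΔT/ΣR = (23.7 °C − -2.37 °C)/0.1247 = 209 W

Q = 209 W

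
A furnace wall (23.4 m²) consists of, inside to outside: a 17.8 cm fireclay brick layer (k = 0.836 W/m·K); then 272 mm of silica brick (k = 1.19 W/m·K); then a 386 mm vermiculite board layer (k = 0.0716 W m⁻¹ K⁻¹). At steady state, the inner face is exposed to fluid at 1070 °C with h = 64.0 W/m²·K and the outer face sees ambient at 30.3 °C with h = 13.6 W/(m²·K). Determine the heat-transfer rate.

Treat each layer as a resistance in series:
  R_conv,in = 1/(hA) = 1/(64.0·23.4) = 6.677×10^-4 K/W
  R_fireclay brick = L/(kA) = 0.178/(0.836·23.4) = 0.009099 K/W
  R_silica brick = L/(kA) = 0.272/(1.19·23.4) = 0.009768 K/W
  R_vermiculite board = L/(kA) = 0.386/(0.0716·23.4) = 0.2304 K/W
  R_conv,out = 1/(hA) = 1/(13.6·23.4) = 0.003142 K/W
ΣR = 6.677×10^-4 + 0.009099 + 0.009768 + 0.2304 + 0.003142 = 0.2531 K/W
Q = ΔT/ΣR = (1070 °C − 30.3 °C)/0.2531 = 4110 W

Q = 4.11 kW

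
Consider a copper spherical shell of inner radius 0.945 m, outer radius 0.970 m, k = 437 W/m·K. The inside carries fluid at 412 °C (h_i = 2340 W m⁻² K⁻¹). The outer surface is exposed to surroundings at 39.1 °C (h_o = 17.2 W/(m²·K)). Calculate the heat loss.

Treat each layer as a resistance in series:
  R_conv,in = 1/(4πr²h) = 1/(4π·0.945²·2340) = 3.808×10^-5 K/W
  R_copper = (1/0.945 − 1/0.970)/(4πk) = 0.02727/(4π·437) = 4.966×10^-6 K/W
  R_conv,out = 1/(4πr²h) = 1/(4π·0.970²·17.2) = 0.004917 K/W
ΣR = 3.808×10^-5 + 4.966×10^-6 + 0.004917 = 0.004960 K/W
Q = ΔT/ΣR = (412 °C − 39.1 °C)/0.004960 = 75200 W

Q = 75.2 kW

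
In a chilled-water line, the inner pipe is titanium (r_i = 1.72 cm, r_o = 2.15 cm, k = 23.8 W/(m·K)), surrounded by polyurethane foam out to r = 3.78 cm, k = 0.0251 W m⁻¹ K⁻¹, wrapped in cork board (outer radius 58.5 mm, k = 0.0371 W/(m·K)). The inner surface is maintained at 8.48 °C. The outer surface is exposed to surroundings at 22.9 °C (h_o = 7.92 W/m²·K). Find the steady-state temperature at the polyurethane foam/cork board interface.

T = 17.4 °C

Treat each layer as a resistance in series:
  R'_titanium = ln(0.0215/0.0172)/(2πk) = 0.2231/(2π·23.8) = 0.001492 m·K/W
  R'_polyurethane foam = ln(0.0378/0.0215)/(2πk) = 0.5643/(2π·0.0251) = 3.578 m·K/W
  R'_cork board = ln(0.0585/0.0378)/(2πk) = 0.4367/(2π·0.0371) = 1.873 m·K/W
  R'_conv,out = 1/(2πr h) = 1/(2π·0.0585·7.92) = 0.3435 m·K/W
ΣR = 0.001492 + 3.578 + 1.873 + 0.3435 = 5.796 m·K/W
Q' = ΔT/ΣR = (8.48 °C − 22.9 °C)/5.796 = -2.488 W/m
From the inner boundary to the polyurethane foam/cork board interface, ΣR_partial = 3.579 m·K/W.
T_interface = T_in − Q'·ΣR_partial = 8.48 °C − (-2.488)(3.579) = 17.4 °C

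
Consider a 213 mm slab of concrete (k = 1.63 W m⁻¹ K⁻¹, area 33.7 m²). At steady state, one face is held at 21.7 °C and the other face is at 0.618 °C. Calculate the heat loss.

Q = kA·ΔT/L = 1.63 × 33.7 × |21.7 °C − 0.618 °C| / 0.213 = 5440 W

Q = 5.44 kW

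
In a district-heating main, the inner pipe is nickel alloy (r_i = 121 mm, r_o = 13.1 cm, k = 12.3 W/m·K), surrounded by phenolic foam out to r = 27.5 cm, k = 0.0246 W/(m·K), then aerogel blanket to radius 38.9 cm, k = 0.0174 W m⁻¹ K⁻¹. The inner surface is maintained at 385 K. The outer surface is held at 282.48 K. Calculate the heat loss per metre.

Treat each layer as a resistance in series:
  R'_nickel alloy = ln(0.131/0.121)/(2πk) = 0.07941/(2π·12.3) = 0.001027 m·K/W
  R'_phenolic foam = ln(0.275/0.131)/(2πk) = 0.7416/(2π·0.0246) = 4.798 m·K/W
  R'_aerogel blanket = ln(0.389/0.275)/(2πk) = 0.3468/(2π·0.0174) = 3.172 m·K/W
ΣR = 0.001027 + 4.798 + 3.172 = 7.971 m·K/W
Q' = ΔT/ΣR = (385 K − 282.48 K)/7.971 = 12.9 W/m

Q' = 12.9 W/m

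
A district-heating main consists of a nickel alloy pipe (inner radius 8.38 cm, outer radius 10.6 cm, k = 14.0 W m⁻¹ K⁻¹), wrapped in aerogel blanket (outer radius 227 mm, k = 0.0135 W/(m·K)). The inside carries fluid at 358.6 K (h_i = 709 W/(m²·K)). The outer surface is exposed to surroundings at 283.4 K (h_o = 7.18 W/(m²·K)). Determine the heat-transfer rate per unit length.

Q' = 8.28 W/m

Resistance network (inner→outer):
  R'_conv,in = 1/(2πr h) = 1/(2π·0.0838·709) = 0.002679 m·K/W
  R'_nickel alloy = ln(0.106/0.0838)/(2πk) = 0.2350/(2π·14.0) = 0.002672 m·K/W
  R'_aerogel blanket = ln(0.227/0.106)/(2πk) = 0.7615/(2π·0.0135) = 8.978 m·K/W
  R'_conv,out = 1/(2πr h) = 1/(2π·0.227·7.18) = 0.09765 m·K/W
ΣR = 0.002679 + 0.002672 + 8.978 + 0.09765 = 9.081 m·K/W
Q' = ΔT/ΣR = (358.6 K − 283.4 K)/9.081 = 8.28 W/m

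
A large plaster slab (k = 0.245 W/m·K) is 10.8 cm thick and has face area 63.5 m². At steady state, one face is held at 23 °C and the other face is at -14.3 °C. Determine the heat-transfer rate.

Q = 5370 W

Q = kA·ΔT/L = 0.245 × 63.5 × |23 °C − -14.3 °C| / 0.108 = 5370 W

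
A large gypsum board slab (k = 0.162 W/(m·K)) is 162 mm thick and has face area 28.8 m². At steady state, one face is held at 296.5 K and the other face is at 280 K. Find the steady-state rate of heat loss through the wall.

Q = 475 W

Q = kA·ΔT/L = 0.162 × 28.8 × |296.5 K − 280 K| / 0.162 = 475 W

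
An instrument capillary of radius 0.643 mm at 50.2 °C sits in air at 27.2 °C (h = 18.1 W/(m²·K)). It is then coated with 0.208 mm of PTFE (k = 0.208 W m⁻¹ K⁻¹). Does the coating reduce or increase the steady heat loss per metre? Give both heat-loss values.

increases: 1.68 → 2.18 W/m

Critical radius for a cylinder: r_cr = k/h = 0.0115 m = 1.15 cm.
Outer radius after coating: r₂ = 6.43×10^-4 + 2.08×10^-4 = 0.000851 m.
Since r₁ < r_cr and r₂ ≤ r_cr, the coating moves toward the maximum at r_cr — heat loss rises.
Bare: R = 1/(2πr₁h) = 13.68 m·K/W; Q = 23/13.68 = 1.68 W/m.
Coated: R = R_cond + R_conv = 10.55 m·K/W; Q = 23/10.55 = 2.18 W/m.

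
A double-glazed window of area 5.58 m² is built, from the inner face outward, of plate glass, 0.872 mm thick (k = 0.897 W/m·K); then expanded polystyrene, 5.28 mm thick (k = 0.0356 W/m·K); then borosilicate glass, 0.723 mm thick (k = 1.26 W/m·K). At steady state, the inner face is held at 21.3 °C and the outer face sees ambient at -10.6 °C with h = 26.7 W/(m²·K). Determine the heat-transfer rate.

Q = 950 W

Series thermal resistances, inner to outer:
  R_plate glass = L/(kA) = 8.72×10^-4/(0.897·5.58) = 1.742×10^-4 K/W
  R_expanded polystyrene = L/(kA) = 0.00528/(0.0356·5.58) = 0.02658 K/W
  R_borosilicate glass = L/(kA) = 7.23×10^-4/(1.26·5.58) = 1.028×10^-4 K/W
  R_conv,out = 1/(hA) = 1/(26.7·5.58) = 0.006712 K/W
ΣR = 1.742×10^-4 + 0.02658 + 1.028×10^-4 + 0.006712 = 0.03357 K/W
Q = ΔT/ΣR = (21.3 °C − -10.6 °C)/0.03357 = 950 W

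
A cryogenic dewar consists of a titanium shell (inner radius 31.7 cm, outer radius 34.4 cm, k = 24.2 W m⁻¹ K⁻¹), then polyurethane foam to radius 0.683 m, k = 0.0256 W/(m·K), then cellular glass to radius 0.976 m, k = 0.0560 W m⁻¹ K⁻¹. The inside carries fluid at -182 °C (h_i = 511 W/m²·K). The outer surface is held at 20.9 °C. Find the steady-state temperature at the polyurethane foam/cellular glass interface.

T = -3.9 °C

Resistance network (inner→outer):
  R_conv,in = 1/(4πr²h) = 1/(4π·0.317²·511) = 0.001550 K/W
  R_titanium = (1/0.317 − 1/0.344)/(4πk) = 0.2476/(4π·24.2) = 8.142×10^-4 K/W
  R_polyurethane foam = (1/0.344 − 1/0.683)/(4πk) = 1.443/(4π·0.0256) = 4.485 K/W
  R_cellular glass = (1/0.683 − 1/0.976)/(4πk) = 0.4395/(4π·0.0560) = 0.6246 K/W
ΣR = 0.001550 + 8.142×10^-4 + 4.485 + 0.6246 = 5.112 K/W
Q = ΔT/ΣR = (-182 °C − 20.9 °C)/5.112 = -39.69 W
From the inner boundary to the polyurethane foam/cellular glass interface, ΣR_partial = 4.487 K/W.
T_interface = T_in − Q·ΣR_partial = -182 °C − (-39.69)(4.487) = -3.9 °C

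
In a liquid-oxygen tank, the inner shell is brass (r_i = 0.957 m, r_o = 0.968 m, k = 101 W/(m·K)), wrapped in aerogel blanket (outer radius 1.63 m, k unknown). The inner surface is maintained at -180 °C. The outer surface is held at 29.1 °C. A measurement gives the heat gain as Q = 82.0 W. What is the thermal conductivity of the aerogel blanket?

k = 0.0131 W/m·K

ΣR = ΔT/Q = |-180 − 29.1|/82.0 = 2.550 K/W
Known resistances:
  R_brass = (1/0.957 − 1/0.968)/(4πk) = 0.01187/(4π·101) = 9.356×10^-6 K/W
R_aerogel blanket = ΣR − ΣR_known = 2.550 − 9.356×10^-6 = 2.550 K/W
(1/r₁−1/r₂)/(4πk) = 2.550 ⇒ k = 0.4196/(4π·2.550) = 0.0131 W/m·K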